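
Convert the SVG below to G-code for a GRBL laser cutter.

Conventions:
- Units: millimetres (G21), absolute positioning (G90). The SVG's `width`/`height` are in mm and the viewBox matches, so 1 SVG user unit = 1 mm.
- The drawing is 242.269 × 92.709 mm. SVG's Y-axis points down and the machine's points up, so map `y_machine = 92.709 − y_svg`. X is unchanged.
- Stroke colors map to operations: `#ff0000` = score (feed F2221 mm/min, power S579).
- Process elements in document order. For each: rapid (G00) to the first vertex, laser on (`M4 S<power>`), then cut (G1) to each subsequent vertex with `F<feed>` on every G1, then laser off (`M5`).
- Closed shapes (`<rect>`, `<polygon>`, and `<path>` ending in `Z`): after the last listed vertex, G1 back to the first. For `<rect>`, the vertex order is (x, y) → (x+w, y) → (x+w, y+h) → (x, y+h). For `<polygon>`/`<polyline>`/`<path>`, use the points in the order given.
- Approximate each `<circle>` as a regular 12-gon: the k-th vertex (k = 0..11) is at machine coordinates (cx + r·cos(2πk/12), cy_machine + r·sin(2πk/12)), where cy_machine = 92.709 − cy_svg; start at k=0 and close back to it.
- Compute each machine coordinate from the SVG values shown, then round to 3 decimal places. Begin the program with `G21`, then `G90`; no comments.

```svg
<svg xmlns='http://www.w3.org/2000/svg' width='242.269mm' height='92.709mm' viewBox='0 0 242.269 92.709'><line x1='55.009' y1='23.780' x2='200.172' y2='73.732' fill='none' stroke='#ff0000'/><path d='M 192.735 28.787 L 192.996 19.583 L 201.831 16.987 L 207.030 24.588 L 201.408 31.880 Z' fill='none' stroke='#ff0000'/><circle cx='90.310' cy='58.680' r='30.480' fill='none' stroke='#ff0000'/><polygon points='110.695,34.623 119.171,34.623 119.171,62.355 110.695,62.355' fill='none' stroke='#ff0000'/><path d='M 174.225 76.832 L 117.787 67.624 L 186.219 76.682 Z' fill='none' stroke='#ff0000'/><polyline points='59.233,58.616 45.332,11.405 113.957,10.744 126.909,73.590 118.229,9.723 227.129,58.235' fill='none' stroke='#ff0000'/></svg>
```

G21
G90
G00 X55.009 Y68.929
M4 S579
G1 X200.172 Y18.977 F2221
M5
G00 X192.735 Y63.922
M4 S579
G1 X192.996 Y73.126 F2221
G1 X201.831 Y75.722 F2221
G1 X207.030 Y68.121 F2221
G1 X201.408 Y60.829 F2221
G1 X192.735 Y63.922 F2221
M5
G00 X120.790 Y34.029
M4 S579
G1 X116.706 Y49.269 F2221
G1 X105.550 Y60.425 F2221
G1 X90.310 Y64.509 F2221
G1 X75.070 Y60.425 F2221
G1 X63.914 Y49.269 F2221
G1 X59.830 Y34.029 F2221
G1 X63.914 Y18.789 F2221
G1 X75.070 Y7.633 F2221
G1 X90.310 Y3.549 F2221
G1 X105.550 Y7.633 F2221
G1 X116.706 Y18.789 F2221
G1 X120.790 Y34.029 F2221
M5
G00 X110.695 Y58.086
M4 S579
G1 X119.171 Y58.086 F2221
G1 X119.171 Y30.354 F2221
G1 X110.695 Y30.354 F2221
G1 X110.695 Y58.086 F2221
M5
G00 X174.225 Y15.877
M4 S579
G1 X117.787 Y25.085 F2221
G1 X186.219 Y16.027 F2221
G1 X174.225 Y15.877 F2221
M5
G00 X59.233 Y34.093
M4 S579
G1 X45.332 Y81.304 F2221
G1 X113.957 Y81.965 F2221
G1 X126.909 Y19.119 F2221
G1 X118.229 Y82.986 F2221
G1 X227.129 Y34.474 F2221
M5

1 u = 1 mm; y_m = 92.709 − y.

[1] `<line>` line segment, #ff0000→score S579 F2221: (55.009,68.929) → (200.172,18.977)

[2] `<path>` regular polygon, #ff0000→score S579 F2221: (192.735,63.922) → (192.996,73.126) → (201.831,75.722) → (207.030,68.121) → (201.408,60.829) → (192.735,63.922) (closed)

[3] `<circle>` circle, #ff0000→score S579 F2221: (120.790,34.029) → (116.706,49.269) → (105.550,60.425) → (90.310,64.509) → (75.070,60.425) → (63.914,49.269) → (59.830,34.029) → (63.914,18.789) → (75.070,7.633) → (90.310,3.549) → (105.550,7.633) → (116.706,18.789) → (120.790,34.029) (closed)

[4] `<polygon>` rectangle, #ff0000→score S579 F2221: (110.695,58.086) → (119.171,58.086) → (119.171,30.354) → (110.695,30.354) → (110.695,58.086) (closed)

[5] `<path>` closed polygon, #ff0000→score S579 F2221: (174.225,15.877) → (117.787,25.085) → (186.219,16.027) → (174.225,15.877) (closed)

[6] `<polyline>` open polyline, #ff0000→score S579 F2221: (59.233,34.093) → (45.332,81.304) → (113.957,81.965) → (126.909,19.119) → (118.229,82.986) → (227.129,34.474)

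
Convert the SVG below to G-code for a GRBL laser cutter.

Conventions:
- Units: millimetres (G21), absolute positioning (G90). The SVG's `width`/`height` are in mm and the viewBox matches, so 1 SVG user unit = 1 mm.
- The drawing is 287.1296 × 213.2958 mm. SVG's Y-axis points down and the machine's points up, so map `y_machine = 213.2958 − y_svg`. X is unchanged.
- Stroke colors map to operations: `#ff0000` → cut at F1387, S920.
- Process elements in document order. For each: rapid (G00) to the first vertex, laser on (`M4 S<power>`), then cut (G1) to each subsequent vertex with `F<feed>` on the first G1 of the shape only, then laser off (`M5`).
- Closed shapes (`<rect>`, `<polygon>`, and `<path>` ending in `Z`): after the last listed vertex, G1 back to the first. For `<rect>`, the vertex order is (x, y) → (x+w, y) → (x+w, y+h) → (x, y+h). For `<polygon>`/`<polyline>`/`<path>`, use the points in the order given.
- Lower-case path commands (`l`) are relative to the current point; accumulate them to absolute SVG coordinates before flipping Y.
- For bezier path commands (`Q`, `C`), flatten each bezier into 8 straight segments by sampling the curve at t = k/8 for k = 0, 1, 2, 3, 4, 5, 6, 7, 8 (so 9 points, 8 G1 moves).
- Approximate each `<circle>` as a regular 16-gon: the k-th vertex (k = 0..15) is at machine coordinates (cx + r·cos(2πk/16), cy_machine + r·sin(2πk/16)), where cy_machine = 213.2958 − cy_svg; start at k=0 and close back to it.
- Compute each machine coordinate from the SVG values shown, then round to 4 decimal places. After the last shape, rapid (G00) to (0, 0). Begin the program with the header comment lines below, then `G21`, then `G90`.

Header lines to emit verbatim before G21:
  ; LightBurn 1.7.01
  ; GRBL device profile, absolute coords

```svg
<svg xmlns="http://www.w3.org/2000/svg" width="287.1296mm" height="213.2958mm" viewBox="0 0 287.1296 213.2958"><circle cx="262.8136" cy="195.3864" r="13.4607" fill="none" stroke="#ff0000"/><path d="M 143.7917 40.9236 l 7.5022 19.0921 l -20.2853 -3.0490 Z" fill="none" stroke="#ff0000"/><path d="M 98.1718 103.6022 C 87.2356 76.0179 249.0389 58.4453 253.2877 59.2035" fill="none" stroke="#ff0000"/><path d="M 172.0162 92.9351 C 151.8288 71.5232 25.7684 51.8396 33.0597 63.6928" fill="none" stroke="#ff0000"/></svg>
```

viewBox `0 0 287.1296 213.2958` with mm width/height → 1 unit = 1 mm. Flip: y_m = 213.2958 − y_svg.

**Shape 1** — `<circle>` circle, stroke `#ff0000` → cut (S920, F1387). Machine vertices: (276.2743,17.9094) → (275.2497,23.0606) → (272.3318,27.4276) → (267.9648,30.3455) → (262.8136,31.3701) → (257.6624,30.3455) → (253.2954,27.4276) → (250.3775,23.0606) → (249.3529,17.9094) → (250.3775,12.7582) → (253.2954,8.3912) → (257.6624,5.4733) → (262.8136,4.4487) → (267.9648,5.4733) → (272.3318,8.3912) → (275.2497,12.7582) → (276.2743,17.9094). Closed: final G1 returns to the first vertex.

**Shape 2** — `<path>` regular polygon, stroke `#ff0000` → cut (S920, F1387). Machine vertices: (143.7917,172.3722) → (151.2939,153.2801) → (131.0086,156.3291) → (143.7917,172.3722). Closed: final G1 returns to the first vertex.

**Shape 3** — `<path>` cubic bezier, stroke `#ff0000` → cut (S920, F1387). Control points (SVG): P0=(98.1718,103.6022), P1=(87.2356,76.0179), P2=(249.0389,58.4453), P3=(253.2877,59.2035); sampled at t=k/8. Machine vertices: (98.1718,109.6936) → (101.5228,119.5522) → (117.1975,128.3746) → (141.3252,136.0635) → (170.0354,142.5214) → (199.4573,147.6507) → (225.7205,151.3539) → (244.9541,153.5336) → (253.2877,154.0923). Open path.

**Shape 4** — `<path>` cubic bezier, stroke `#ff0000` → cut (S920, F1387). Control points (SVG): P0=(172.0162,92.9351), P1=(151.8288,71.5232), P2=(25.7684,51.8396), P3=(33.0597,63.6928); sampled at t=k/8. Machine vertices: (172.0162,120.3607) → (159.9504,128.2509) → (140.7623,135.6298) → (117.2556,142.1480) → (92.2334,147.4563) → (68.4994,151.2052) → (48.8568,153.0455) → (36.1091,152.6279) → (33.0597,149.6030). Open path.

; LightBurn 1.7.01
; GRBL device profile, absolute coords
G21
G90
G00 X276.2743 Y17.9094
M4 S920
G1 X275.2497 Y23.0606 F1387
G1 X272.3318 Y27.4276
G1 X267.9648 Y30.3455
G1 X262.8136 Y31.3701
G1 X257.6624 Y30.3455
G1 X253.2954 Y27.4276
G1 X250.3775 Y23.0606
G1 X249.3529 Y17.9094
G1 X250.3775 Y12.7582
G1 X253.2954 Y8.3912
G1 X257.6624 Y5.4733
G1 X262.8136 Y4.4487
G1 X267.9648 Y5.4733
G1 X272.3318 Y8.3912
G1 X275.2497 Y12.7582
G1 X276.2743 Y17.9094
M5
G00 X143.7917 Y172.3722
M4 S920
G1 X151.2939 Y153.2801 F1387
G1 X131.0086 Y156.3291
G1 X143.7917 Y172.3722
M5
G00 X98.1718 Y109.6936
M4 S920
G1 X101.5228 Y119.5522 F1387
G1 X117.1975 Y128.3746
G1 X141.3252 Y136.0635
G1 X170.0354 Y142.5214
G1 X199.4573 Y147.6507
G1 X225.7205 Y151.3539
G1 X244.9541 Y153.5336
G1 X253.2877 Y154.0923
M5
G00 X172.0162 Y120.3607
M4 S920
G1 X159.9504 Y128.2509 F1387
G1 X140.7623 Y135.6298
G1 X117.2556 Y142.1480
G1 X92.2334 Y147.4563
G1 X68.4994 Y151.2052
G1 X48.8568 Y153.0455
G1 X36.1091 Y152.6279
G1 X33.0597 Y149.6030
M5
G00 X0.0000 Y0.0000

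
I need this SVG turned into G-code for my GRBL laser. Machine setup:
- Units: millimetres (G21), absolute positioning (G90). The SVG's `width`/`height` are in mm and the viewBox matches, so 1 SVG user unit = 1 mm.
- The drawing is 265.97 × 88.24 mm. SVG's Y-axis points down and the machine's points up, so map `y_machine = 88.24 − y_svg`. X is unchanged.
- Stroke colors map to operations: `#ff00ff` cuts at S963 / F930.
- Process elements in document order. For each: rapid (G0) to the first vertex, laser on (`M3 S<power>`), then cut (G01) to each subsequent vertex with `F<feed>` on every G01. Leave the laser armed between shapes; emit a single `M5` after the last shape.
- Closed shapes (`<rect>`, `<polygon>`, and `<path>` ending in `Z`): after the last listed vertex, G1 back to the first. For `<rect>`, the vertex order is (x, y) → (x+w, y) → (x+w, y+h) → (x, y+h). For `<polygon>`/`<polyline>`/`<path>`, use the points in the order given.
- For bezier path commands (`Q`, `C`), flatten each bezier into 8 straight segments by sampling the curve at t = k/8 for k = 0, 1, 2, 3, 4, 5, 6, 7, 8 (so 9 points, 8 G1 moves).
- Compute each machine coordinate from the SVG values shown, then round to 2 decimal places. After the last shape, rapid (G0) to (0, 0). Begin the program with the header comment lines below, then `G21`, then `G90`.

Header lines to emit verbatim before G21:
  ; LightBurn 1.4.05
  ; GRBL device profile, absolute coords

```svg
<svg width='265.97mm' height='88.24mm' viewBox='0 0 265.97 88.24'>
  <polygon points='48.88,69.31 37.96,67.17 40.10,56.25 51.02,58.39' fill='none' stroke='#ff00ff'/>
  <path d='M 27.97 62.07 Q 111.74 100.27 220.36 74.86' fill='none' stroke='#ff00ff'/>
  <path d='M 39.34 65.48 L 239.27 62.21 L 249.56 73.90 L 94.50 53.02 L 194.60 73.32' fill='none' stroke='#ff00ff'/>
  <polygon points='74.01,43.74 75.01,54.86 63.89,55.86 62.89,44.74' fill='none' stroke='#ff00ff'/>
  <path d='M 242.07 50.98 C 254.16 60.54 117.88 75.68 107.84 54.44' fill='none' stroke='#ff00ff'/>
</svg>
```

Since the viewBox matches the mm dimensions, user units are millimetres directly. The only transform is the Y-flip y_m = 88.24 − y_svg.

Shape 1 is a regular polygon drawn with `<polygon>`. Its stroke #ff00ff means cut at S963, F930. After flipping Y the toolpath is (48.88,18.93) → (37.96,21.07) → (40.10,31.99) → (51.02,29.85) → (48.88,18.93), returning to the start.

Shape 2 is a quadratic bezier drawn with `<path>`. Its stroke #ff00ff means cut at S963, F930. After flipping Y the toolpath is (27.97,26.17) → (49.30,17.61) → (71.41,11.05) → (94.29,6.47) → (117.95,3.87) → (142.39,3.27) → (167.60,4.65) → (193.59,8.02) → (220.36,13.38).

Shape 3 is a open polyline drawn with `<path>`. Its stroke #ff00ff means cut at S963, F930. After flipping Y the toolpath is (39.34,22.76) → (239.27,26.03) → (249.56,14.34) → (94.50,35.22) → (194.60,14.92).

Shape 4 is a regular polygon drawn with `<polygon>`. Its stroke #ff00ff means cut at S963, F930. After flipping Y the toolpath is (74.01,44.50) → (75.01,33.38) → (63.89,32.38) → (62.89,43.50) → (74.01,44.50), returning to the start.

Shape 5 is a cubic bezier drawn with `<path>`. Its stroke #ff00ff means cut at S963, F930. After flipping Y the toolpath is (242.07,37.26) → (240.19,33.50) → (227.61,29.70) → (207.56,26.36) → (183.25,23.98) → (157.91,23.04) → (134.75,24.04) → (116.99,27.46) → (107.84,33.80).

; LightBurn 1.4.05
; GRBL device profile, absolute coords
G21
G90
G0 X48.88 Y18.93
M3 S963
G01 X37.96 Y21.07 F930
G01 X40.10 Y31.99 F930
G01 X51.02 Y29.85 F930
G01 X48.88 Y18.93 F930
G0 X27.97 Y26.17
M3 S963
G01 X49.30 Y17.61 F930
G01 X71.41 Y11.05 F930
G01 X94.29 Y6.47 F930
G01 X117.95 Y3.87 F930
G01 X142.39 Y3.27 F930
G01 X167.60 Y4.65 F930
G01 X193.59 Y8.02 F930
G01 X220.36 Y13.38 F930
G0 X39.34 Y22.76
M3 S963
G01 X239.27 Y26.03 F930
G01 X249.56 Y14.34 F930
G01 X94.50 Y35.22 F930
G01 X194.60 Y14.92 F930
G0 X74.01 Y44.50
M3 S963
G01 X75.01 Y33.38 F930
G01 X63.89 Y32.38 F930
G01 X62.89 Y43.50 F930
G01 X74.01 Y44.50 F930
G0 X242.07 Y37.26
M3 S963
G01 X240.19 Y33.50 F930
G01 X227.61 Y29.70 F930
G01 X207.56 Y26.36 F930
G01 X183.25 Y23.98 F930
G01 X157.91 Y23.04 F930
G01 X134.75 Y24.04 F930
G01 X116.99 Y27.46 F930
G01 X107.84 Y33.80 F930
M5
G0 X0.00 Y0.00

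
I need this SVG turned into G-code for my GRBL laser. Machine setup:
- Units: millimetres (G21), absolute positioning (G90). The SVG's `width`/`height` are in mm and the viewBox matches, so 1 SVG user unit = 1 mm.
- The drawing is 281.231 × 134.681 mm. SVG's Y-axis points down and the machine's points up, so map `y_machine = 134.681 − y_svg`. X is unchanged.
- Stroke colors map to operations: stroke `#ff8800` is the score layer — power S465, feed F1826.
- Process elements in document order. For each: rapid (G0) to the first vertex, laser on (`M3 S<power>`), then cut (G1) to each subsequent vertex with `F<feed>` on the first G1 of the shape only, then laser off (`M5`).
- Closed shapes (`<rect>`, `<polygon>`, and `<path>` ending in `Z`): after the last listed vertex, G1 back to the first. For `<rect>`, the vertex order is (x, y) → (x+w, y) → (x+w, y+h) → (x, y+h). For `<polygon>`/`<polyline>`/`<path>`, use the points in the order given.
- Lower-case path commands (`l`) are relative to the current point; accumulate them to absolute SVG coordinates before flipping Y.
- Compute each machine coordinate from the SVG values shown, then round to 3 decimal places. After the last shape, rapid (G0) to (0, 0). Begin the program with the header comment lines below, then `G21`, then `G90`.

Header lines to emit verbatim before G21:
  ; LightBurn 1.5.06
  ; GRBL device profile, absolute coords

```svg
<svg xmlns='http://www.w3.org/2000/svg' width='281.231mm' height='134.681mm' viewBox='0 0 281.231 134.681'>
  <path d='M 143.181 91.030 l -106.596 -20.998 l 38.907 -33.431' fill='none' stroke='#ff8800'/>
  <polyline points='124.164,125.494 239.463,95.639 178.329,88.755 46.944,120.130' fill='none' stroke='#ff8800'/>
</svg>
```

viewBox `0 0 281.231 134.681` with mm width/height → 1 unit = 1 mm. Flip: y_m = 134.681 − y_svg.

**Shape 1** — `<path>` open polyline, stroke `#ff8800` → score (S465, F1826). Machine vertices: (143.181,43.651) → (36.585,64.649) → (75.492,98.080). Open path.

**Shape 2** — `<polyline>` open polyline, stroke `#ff8800` → score (S465, F1826). Machine vertices: (124.164,9.187) → (239.463,39.042) → (178.329,45.926) → (46.944,14.551). Open path.

; LightBurn 1.5.06
; GRBL device profile, absolute coords
G21
G90
G0 X143.181 Y43.651
M3 S465
G1 X36.585 Y64.649 F1826
G1 X75.492 Y98.080
M5
G0 X124.164 Y9.187
M3 S465
G1 X239.463 Y39.042 F1826
G1 X178.329 Y45.926
G1 X46.944 Y14.551
M5
G0 X0.000 Y0.000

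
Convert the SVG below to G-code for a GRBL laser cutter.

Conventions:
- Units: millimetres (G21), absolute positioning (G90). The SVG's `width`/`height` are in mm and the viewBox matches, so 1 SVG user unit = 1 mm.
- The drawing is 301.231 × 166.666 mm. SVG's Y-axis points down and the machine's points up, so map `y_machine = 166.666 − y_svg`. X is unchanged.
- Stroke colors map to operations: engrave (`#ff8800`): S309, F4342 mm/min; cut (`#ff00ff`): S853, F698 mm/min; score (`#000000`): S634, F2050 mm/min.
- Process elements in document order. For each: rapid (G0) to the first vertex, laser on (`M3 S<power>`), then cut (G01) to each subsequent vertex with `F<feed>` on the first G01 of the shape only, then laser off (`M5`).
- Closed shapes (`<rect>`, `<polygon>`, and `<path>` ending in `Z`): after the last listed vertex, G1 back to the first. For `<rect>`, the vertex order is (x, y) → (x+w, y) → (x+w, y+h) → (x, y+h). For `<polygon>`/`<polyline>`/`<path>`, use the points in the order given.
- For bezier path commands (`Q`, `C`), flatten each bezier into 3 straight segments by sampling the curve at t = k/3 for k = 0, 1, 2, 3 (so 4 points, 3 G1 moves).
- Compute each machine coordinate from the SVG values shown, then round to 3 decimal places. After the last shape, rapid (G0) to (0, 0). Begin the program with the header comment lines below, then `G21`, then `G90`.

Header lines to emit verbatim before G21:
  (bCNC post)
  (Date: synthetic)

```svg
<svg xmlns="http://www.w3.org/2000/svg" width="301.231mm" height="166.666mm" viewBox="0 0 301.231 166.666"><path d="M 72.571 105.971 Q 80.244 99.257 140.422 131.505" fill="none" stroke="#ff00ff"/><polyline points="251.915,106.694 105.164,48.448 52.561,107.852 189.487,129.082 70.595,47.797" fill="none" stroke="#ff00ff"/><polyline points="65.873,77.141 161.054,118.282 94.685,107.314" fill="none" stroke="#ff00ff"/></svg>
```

(bCNC post)
(Date: synthetic)
G21
G90
G0 X72.571 Y60.695
M3 S853
G01 X83.520 Y60.842 F698
G01 X106.137 Y52.331
G01 X140.422 Y35.161
M5
G0 X251.915 Y59.972
M3 S853
G01 X105.164 Y118.218 F698
G01 X52.561 Y58.814
G01 X189.487 Y37.584
G01 X70.595 Y118.869
M5
G0 X65.873 Y89.525
M3 S853
G01 X161.054 Y48.384 F698
G01 X94.685 Y59.352
M5
G0 X0.000 Y0.000

1 u = 1 mm; y_m = 166.666 − y.

[1] `<path>` quadratic bezier, #ff00ff→cut S853 F698: (72.571,60.695) → (83.520,60.842) → (106.137,52.331) → (140.422,35.161)

[2] `<polyline>` open polyline, #ff00ff→cut S853 F698: (251.915,59.972) → (105.164,118.218) → (52.561,58.814) → (189.487,37.584) → (70.595,118.869)

[3] `<polyline>` open polyline, #ff00ff→cut S853 F698: (65.873,89.525) → (161.054,48.384) → (94.685,59.352)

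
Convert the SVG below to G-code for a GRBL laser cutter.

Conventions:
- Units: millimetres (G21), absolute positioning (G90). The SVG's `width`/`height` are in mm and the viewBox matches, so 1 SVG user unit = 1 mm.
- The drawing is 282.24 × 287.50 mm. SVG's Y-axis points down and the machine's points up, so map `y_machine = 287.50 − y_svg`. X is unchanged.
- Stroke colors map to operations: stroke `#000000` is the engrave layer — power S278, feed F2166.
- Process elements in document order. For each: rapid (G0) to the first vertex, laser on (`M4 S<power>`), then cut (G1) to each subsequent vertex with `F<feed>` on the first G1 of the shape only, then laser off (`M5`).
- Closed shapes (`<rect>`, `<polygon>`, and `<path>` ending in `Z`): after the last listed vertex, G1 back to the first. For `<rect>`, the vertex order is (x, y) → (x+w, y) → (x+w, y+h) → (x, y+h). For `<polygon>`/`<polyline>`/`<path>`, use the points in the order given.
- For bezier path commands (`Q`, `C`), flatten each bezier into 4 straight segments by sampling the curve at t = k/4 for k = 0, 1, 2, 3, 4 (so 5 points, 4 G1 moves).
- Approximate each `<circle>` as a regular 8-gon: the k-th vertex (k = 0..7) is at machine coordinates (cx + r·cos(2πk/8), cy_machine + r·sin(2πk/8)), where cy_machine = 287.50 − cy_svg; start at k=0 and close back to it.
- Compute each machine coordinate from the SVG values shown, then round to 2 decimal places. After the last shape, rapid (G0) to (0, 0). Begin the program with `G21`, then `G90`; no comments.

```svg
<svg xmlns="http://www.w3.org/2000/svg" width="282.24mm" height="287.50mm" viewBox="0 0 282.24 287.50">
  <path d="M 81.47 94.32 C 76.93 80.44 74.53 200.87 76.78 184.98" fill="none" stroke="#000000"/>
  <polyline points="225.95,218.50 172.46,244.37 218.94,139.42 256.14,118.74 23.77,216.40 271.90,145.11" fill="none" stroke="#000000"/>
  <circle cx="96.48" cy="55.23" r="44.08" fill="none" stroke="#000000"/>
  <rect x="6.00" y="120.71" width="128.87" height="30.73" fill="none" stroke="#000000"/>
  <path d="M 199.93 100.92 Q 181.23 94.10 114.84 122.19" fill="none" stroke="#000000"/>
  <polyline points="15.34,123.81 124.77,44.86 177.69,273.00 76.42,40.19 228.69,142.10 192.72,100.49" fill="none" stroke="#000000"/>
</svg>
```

viewBox `0 0 282.24 287.50` with mm width/height → 1 unit = 1 mm. Flip: y_m = 287.50 − y_svg.

**Shape 1** — `<path>` cubic bezier, stroke `#000000` → engrave (S278, F2166). Control points (SVG): P0=(81.47,94.32), P1=(76.93,80.44), P2=(74.53,200.87), P3=(76.78,184.98); sampled at t=k/4. Machine vertices: (81.47,193.18) → (78.51,182.64) → (76.58,147.10) → (75.93,111.93) → (76.78,102.52). Open path.

**Shape 2** — `<polyline>` open polyline, stroke `#000000` → engrave (S278, F2166). Machine vertices: (225.95,69.00) → (172.46,43.13) → (218.94,148.08) → (256.14,168.76) → (23.77,71.10) → (271.90,142.39). Open path.

**Shape 3** — `<circle>` circle, stroke `#000000` → engrave (S278, F2166). Machine vertices: (140.56,232.27) → (127.65,263.44) → (96.48,276.35) → (65.31,263.44) → (52.40,232.27) → (65.31,201.10) → (96.48,188.19) → (127.65,201.10) → (140.56,232.27). Closed: final G1 returns to the first vertex.

**Shape 4** — `<rect>` rectangle, stroke `#000000` → engrave (S278, F2166). Machine vertices: (6.00,166.79) → (134.87,166.79) → (134.87,136.06) → (6.00,136.06) → (6.00,166.79). Closed: final G1 returns to the first vertex.

**Shape 5** — `<path>` quadratic bezier, stroke `#000000` → engrave (S278, F2166). Control points (SVG): P0=(199.93,100.92), P1=(181.23,94.10), P2=(114.84,122.19); sampled at t=k/4. Machine vertices: (199.93,186.58) → (187.60,187.81) → (169.31,184.67) → (145.05,177.17) → (114.84,165.31). Open path.

**Shape 6** — `<polyline>` open polyline, stroke `#000000` → engrave (S278, F2166). Machine vertices: (15.34,163.69) → (124.77,242.64) → (177.69,14.50) → (76.42,247.31) → (228.69,145.40) → (192.72,187.01). Open path.

G21
G90
G0 X81.47 Y193.18
M4 S278
G1 X78.51 Y182.64 F2166
G1 X76.58 Y147.10
G1 X75.93 Y111.93
G1 X76.78 Y102.52
M5
G0 X225.95 Y69.00
M4 S278
G1 X172.46 Y43.13 F2166
G1 X218.94 Y148.08
G1 X256.14 Y168.76
G1 X23.77 Y71.10
G1 X271.90 Y142.39
M5
G0 X140.56 Y232.27
M4 S278
G1 X127.65 Y263.44 F2166
G1 X96.48 Y276.35
G1 X65.31 Y263.44
G1 X52.40 Y232.27
G1 X65.31 Y201.10
G1 X96.48 Y188.19
G1 X127.65 Y201.10
G1 X140.56 Y232.27
M5
G0 X6.00 Y166.79
M4 S278
G1 X134.87 Y166.79 F2166
G1 X134.87 Y136.06
G1 X6.00 Y136.06
G1 X6.00 Y166.79
M5
G0 X199.93 Y186.58
M4 S278
G1 X187.60 Y187.81 F2166
G1 X169.31 Y184.67
G1 X145.05 Y177.17
G1 X114.84 Y165.31
M5
G0 X15.34 Y163.69
M4 S278
G1 X124.77 Y242.64 F2166
G1 X177.69 Y14.50
G1 X76.42 Y247.31
G1 X228.69 Y145.40
G1 X192.72 Y187.01
M5
G0 X0.00 Y0.00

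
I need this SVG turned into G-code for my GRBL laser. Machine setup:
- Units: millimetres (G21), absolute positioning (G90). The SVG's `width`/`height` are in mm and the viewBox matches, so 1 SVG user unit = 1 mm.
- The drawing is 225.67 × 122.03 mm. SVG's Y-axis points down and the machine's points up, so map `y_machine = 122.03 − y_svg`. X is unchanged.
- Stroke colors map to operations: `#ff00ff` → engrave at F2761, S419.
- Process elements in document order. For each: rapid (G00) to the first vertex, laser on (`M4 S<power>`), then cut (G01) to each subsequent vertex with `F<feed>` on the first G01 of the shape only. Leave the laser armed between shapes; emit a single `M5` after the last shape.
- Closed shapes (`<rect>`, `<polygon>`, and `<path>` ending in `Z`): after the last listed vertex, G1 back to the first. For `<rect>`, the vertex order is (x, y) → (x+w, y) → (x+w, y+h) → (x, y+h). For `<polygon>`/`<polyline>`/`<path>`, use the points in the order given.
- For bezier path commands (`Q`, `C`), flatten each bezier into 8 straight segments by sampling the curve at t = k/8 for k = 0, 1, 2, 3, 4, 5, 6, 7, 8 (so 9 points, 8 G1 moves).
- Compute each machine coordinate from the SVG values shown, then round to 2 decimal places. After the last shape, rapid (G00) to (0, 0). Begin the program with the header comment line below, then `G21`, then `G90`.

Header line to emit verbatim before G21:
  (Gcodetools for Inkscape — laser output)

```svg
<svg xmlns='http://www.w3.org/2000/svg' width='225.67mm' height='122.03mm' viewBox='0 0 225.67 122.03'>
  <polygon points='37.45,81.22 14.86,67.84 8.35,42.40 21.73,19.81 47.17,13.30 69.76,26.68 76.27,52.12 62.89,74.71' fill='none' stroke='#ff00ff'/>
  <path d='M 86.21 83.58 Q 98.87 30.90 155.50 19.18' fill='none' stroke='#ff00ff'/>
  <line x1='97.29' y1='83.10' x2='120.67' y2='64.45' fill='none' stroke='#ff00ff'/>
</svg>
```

(Gcodetools for Inkscape — laser output)
G21
G90
G00 X37.45 Y40.81
M4 S419
G01 X14.86 Y54.19 F2761
G01 X8.35 Y79.63
G01 X21.73 Y102.22
G01 X47.17 Y108.73
G01 X69.76 Y95.35
G01 X76.27 Y69.91
G01 X62.89 Y47.32
G01 X37.45 Y40.81
G00 X86.21 Y38.45
M4 S419
G01 X90.06 Y50.98 F2761
G01 X95.29 Y62.23
G01 X101.89 Y72.20
G01 X109.86 Y80.89
G01 X119.21 Y88.30
G01 X129.93 Y94.43
G01 X142.03 Y99.28
G01 X155.50 Y102.85
G00 X97.29 Y38.93
M4 S419
G01 X120.67 Y57.58 F2761
M5
G00 X0.00 Y0.00

viewBox `0 0 225.67 122.03` with mm width/height → 1 unit = 1 mm. Flip: y_m = 122.03 − y_svg.

**Shape 1** — `<polygon>` regular polygon, stroke `#ff00ff` → engrave (S419, F2761). Machine vertices: (37.45,40.81) → (14.86,54.19) → (8.35,79.63) → (21.73,102.22) → (47.17,108.73) → (69.76,95.35) → (76.27,69.91) → (62.89,47.32) → (37.45,40.81). Closed: final G1 returns to the first vertex.

**Shape 2** — `<path>` quadratic bezier, stroke `#ff00ff` → engrave (S419, F2761). Control points (SVG): P0=(86.21,83.58), P1=(98.87,30.90), P2=(155.50,19.18); sampled at t=k/8. Machine vertices: (86.21,38.45) → (90.06,50.98) → (95.29,62.23) → (101.89,72.20) → (109.86,80.89) → (119.21,88.30) → (129.93,94.43) → (142.03,99.28) → (155.50,102.85). Open path.

**Shape 3** — `<line>` line segment, stroke `#ff00ff` → engrave (S419, F2761). Machine vertices: (97.29,38.93) → (120.67,57.58). Open path.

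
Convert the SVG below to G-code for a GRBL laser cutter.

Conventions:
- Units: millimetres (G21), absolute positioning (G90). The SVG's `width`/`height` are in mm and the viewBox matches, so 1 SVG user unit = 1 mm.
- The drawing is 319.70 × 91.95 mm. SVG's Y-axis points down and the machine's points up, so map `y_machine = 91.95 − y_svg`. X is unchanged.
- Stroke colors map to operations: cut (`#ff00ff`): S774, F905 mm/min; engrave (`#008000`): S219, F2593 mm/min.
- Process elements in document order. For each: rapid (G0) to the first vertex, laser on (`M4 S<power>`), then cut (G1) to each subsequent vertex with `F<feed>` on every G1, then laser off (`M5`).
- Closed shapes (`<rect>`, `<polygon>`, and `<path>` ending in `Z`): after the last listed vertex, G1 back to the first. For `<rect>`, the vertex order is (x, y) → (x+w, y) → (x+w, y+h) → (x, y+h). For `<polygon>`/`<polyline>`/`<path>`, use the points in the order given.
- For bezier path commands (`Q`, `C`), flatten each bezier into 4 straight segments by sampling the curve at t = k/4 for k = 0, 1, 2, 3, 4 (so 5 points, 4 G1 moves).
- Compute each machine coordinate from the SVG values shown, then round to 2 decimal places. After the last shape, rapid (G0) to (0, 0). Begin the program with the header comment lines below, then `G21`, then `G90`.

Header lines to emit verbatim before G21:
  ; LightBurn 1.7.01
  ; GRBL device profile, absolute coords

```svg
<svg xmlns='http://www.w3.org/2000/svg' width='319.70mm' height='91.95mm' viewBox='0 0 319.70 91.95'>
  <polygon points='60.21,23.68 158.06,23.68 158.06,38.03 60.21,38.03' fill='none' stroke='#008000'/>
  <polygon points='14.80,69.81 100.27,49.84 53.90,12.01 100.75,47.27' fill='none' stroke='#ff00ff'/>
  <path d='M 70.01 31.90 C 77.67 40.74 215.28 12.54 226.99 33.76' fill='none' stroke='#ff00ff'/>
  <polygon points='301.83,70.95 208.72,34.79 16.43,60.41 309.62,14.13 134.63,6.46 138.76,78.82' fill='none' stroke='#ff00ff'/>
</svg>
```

1 u = 1 mm; y_m = 91.95 − y.

[1] `<polygon>` rectangle, #008000→engrave S219 F2593: (60.21,68.27) → (158.06,68.27) → (158.06,53.92) → (60.21,53.92) → (60.21,68.27) (closed)

[2] `<polygon>` closed polygon, #ff00ff→cut S774 F905: (14.80,22.14) → (100.27,42.11) → (53.90,79.94) → (100.75,44.68) → (14.80,22.14) (closed)

[3] `<path>` cubic bezier, #ff00ff→cut S774 F905: (70.01,60.05) → (96.12,59.01) → (146.98,63.76) → (198.60,66.19) → (226.99,58.19)

[4] `<polygon>` closed polygon, #ff00ff→cut S774 F905: (301.83,21.00) → (208.72,57.16) → (16.43,31.54) → (309.62,77.82) → (134.63,85.49) → (138.76,13.13) → (301.83,21.00) (closed)

; LightBurn 1.7.01
; GRBL device profile, absolute coords
G21
G90
G0 X60.21 Y68.27
M4 S219
G1 X158.06 Y68.27 F2593
G1 X158.06 Y53.92 F2593
G1 X60.21 Y53.92 F2593
G1 X60.21 Y68.27 F2593
M5
G0 X14.80 Y22.14
M4 S774
G1 X100.27 Y42.11 F905
G1 X53.90 Y79.94 F905
G1 X100.75 Y44.68 F905
G1 X14.80 Y22.14 F905
M5
G0 X70.01 Y60.05
M4 S774
G1 X96.12 Y59.01 F905
G1 X146.98 Y63.76 F905
G1 X198.60 Y66.19 F905
G1 X226.99 Y58.19 F905
M5
G0 X301.83 Y21.00
M4 S774
G1 X208.72 Y57.16 F905
G1 X16.43 Y31.54 F905
G1 X309.62 Y77.82 F905
G1 X134.63 Y85.49 F905
G1 X138.76 Y13.13 F905
G1 X301.83 Y21.00 F905
M5
G0 X0.00 Y0.00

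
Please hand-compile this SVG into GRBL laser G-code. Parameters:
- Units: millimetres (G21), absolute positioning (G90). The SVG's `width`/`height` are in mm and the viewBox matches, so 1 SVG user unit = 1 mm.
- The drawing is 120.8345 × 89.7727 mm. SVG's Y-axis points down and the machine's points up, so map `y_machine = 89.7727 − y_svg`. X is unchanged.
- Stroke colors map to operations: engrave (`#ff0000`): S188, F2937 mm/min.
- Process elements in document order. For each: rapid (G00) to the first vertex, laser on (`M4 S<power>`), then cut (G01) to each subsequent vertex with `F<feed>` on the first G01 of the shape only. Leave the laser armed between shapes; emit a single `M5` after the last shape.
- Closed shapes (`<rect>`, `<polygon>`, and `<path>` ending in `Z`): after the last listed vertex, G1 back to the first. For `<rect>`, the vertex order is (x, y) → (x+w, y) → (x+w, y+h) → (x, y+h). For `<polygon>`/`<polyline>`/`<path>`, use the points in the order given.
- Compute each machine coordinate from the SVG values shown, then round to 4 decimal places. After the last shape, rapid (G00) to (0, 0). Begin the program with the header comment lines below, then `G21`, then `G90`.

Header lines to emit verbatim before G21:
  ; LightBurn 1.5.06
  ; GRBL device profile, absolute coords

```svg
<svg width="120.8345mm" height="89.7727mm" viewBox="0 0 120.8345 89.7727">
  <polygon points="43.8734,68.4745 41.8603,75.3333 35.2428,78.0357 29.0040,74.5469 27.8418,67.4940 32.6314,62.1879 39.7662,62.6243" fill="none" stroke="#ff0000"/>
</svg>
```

; LightBurn 1.5.06
; GRBL device profile, absolute coords
G21
G90
G00 X43.8734 Y21.2982
M4 S188
G01 X41.8603 Y14.4394 F2937
G01 X35.2428 Y11.7370
G01 X29.0040 Y15.2258
G01 X27.8418 Y22.2787
G01 X32.6314 Y27.5848
G01 X39.7662 Y27.1484
G01 X43.8734 Y21.2982
M5
G00 X0.0000 Y0.0000

viewBox `0 0 120.8345 89.7727` with mm width/height → 1 unit = 1 mm. Flip: y_m = 89.7727 − y_svg.

**Shape 1** — `<polygon>` regular polygon, stroke `#ff0000` → engrave (S188, F2937). Machine vertices: (43.8734,21.2982) → (41.8603,14.4394) → (35.2428,11.7370) → (29.0040,15.2258) → (27.8418,22.2787) → (32.6314,27.5848) → (39.7662,27.1484) → (43.8734,21.2982). Closed: final G1 returns to the first vertex.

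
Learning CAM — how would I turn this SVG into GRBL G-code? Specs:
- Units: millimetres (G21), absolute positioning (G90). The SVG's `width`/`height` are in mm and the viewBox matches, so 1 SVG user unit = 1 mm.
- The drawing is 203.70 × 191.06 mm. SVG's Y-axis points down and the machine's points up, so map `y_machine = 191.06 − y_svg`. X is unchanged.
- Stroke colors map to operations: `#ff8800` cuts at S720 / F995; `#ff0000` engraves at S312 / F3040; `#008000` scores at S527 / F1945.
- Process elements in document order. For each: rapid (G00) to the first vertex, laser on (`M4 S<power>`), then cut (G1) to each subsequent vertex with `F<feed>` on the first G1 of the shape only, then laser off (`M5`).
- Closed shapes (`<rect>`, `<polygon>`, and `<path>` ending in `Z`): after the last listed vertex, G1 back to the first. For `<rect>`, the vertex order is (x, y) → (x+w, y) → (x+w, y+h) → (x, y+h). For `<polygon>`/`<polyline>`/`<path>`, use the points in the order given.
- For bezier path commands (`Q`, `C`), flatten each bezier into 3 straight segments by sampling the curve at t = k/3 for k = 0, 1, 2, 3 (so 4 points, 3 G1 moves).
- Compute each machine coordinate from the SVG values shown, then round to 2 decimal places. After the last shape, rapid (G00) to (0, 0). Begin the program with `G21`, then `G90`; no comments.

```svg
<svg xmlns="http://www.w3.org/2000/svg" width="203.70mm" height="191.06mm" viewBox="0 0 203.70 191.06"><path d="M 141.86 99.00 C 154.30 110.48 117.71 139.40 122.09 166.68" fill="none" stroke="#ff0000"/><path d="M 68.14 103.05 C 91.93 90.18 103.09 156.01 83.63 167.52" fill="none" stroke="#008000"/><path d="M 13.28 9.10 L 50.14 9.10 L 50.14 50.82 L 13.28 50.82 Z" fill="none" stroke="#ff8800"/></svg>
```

Since the viewBox matches the mm dimensions, user units are millimetres directly. The only transform is the Y-flip y_m = 191.06 − y_svg.

Shape 1 is a cubic bezier drawn with `<path>`. Its stroke #ff0000 means engrave at S312, F3040. After flipping Y the toolpath is (141.86,92.06) → (141.29,75.47) → (128.03,51.50) → (122.09,24.38).

Shape 2 is a cubic bezier drawn with `<path>`. Its stroke #008000 means score at S527, F1945. After flipping Y the toolpath is (68.14,88.01) → (87.05,79.57) → (93.55,48.23) → (83.63,23.54).

Shape 3 is a rectangle drawn with `<path>`. Its stroke #ff8800 means cut at S720, F995. After flipping Y the toolpath is (13.28,181.96) → (50.14,181.96) → (50.14,140.24) → (13.28,140.24) → (13.28,181.96), returning to the start.

G21
G90
G00 X141.86 Y92.06
M4 S312
G1 X141.29 Y75.47 F3040
G1 X128.03 Y51.50
G1 X122.09 Y24.38
M5
G00 X68.14 Y88.01
M4 S527
G1 X87.05 Y79.57 F1945
G1 X93.55 Y48.23
G1 X83.63 Y23.54
M5
G00 X13.28 Y181.96
M4 S720
G1 X50.14 Y181.96 F995
G1 X50.14 Y140.24
G1 X13.28 Y140.24
G1 X13.28 Y181.96
M5
G00 X0.00 Y0.00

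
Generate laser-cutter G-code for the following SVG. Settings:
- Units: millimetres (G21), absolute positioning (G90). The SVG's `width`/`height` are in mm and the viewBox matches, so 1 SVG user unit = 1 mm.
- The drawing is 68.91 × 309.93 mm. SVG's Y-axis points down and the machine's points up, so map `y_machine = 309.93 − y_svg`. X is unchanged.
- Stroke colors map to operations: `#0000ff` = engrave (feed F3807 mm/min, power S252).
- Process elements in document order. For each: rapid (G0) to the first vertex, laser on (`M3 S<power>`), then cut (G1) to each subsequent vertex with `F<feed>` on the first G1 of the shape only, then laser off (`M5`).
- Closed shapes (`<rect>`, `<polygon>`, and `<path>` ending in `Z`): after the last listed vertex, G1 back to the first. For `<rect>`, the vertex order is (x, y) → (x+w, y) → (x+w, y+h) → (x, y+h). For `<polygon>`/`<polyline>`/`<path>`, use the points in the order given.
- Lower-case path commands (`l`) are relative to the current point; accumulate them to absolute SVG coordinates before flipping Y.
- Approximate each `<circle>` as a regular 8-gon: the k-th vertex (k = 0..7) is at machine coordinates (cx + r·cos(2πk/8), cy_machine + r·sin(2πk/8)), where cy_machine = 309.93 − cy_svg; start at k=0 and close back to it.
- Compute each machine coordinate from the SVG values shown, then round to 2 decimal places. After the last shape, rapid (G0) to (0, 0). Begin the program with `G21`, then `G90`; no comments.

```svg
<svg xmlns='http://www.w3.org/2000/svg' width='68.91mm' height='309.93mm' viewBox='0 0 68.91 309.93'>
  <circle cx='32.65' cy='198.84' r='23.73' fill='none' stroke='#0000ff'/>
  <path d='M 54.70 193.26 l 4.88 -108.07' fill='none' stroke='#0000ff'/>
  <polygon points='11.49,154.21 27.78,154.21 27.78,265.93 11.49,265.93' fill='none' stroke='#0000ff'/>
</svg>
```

G21
G90
G0 X56.38 Y111.09
M3 S252
G1 X49.43 Y127.87 F3807
G1 X32.65 Y134.82
G1 X15.87 Y127.87
G1 X8.92 Y111.09
G1 X15.87 Y94.31
G1 X32.65 Y87.36
G1 X49.43 Y94.31
G1 X56.38 Y111.09
M5
G0 X54.70 Y116.67
M3 S252
G1 X59.58 Y224.74 F3807
M5
G0 X11.49 Y155.72
M3 S252
G1 X27.78 Y155.72 F3807
G1 X27.78 Y44.00
G1 X11.49 Y44.00
G1 X11.49 Y155.72
M5
G0 X0.00 Y0.00

Since the viewBox matches the mm dimensions, user units are millimetres directly. The only transform is the Y-flip y_m = 309.93 − y_svg.

Shape 1 is a circle drawn with `<circle>`. Its stroke #0000ff means engrave at S252, F3807. After flipping Y the toolpath is (56.38,111.09) → (49.43,127.87) → (32.65,134.82) → (15.87,127.87) → (8.92,111.09) → (15.87,94.31) → (32.65,87.36) → (49.43,94.31) → (56.38,111.09), returning to the start.

Shape 2 is a line segment drawn with `<path>`. Its stroke #0000ff means engrave at S252, F3807. After flipping Y the toolpath is (54.70,116.67) → (59.58,224.74).

Shape 3 is a rectangle drawn with `<polygon>`. Its stroke #0000ff means engrave at S252, F3807. After flipping Y the toolpath is (11.49,155.72) → (27.78,155.72) → (27.78,44.00) → (11.49,44.00) → (11.49,155.72), returning to the start.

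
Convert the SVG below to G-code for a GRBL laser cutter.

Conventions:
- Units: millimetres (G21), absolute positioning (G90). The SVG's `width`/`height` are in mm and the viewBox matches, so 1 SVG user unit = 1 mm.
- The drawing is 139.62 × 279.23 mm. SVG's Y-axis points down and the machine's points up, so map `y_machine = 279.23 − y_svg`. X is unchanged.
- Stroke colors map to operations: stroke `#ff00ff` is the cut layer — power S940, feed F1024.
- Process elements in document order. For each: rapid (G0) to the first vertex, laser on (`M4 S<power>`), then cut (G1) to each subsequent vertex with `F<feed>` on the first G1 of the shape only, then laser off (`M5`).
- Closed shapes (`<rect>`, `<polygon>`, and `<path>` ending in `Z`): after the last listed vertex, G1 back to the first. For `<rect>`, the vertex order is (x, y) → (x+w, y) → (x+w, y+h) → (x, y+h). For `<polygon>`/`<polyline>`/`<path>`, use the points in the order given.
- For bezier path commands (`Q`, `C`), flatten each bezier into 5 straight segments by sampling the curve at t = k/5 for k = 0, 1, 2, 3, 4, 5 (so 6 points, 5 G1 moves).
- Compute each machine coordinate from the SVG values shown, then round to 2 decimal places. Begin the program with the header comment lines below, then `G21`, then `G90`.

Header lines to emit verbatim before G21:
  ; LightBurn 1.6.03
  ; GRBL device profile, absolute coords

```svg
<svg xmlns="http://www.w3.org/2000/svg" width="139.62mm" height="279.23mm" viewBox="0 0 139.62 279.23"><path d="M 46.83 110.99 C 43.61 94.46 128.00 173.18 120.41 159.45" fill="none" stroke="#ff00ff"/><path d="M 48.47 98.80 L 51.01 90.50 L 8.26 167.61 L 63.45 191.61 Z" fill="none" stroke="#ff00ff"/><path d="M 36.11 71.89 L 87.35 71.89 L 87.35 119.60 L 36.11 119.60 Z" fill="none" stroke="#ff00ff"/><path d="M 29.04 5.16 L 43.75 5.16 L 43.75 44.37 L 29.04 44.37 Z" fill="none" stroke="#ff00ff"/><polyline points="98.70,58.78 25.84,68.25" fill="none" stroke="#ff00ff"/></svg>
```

viewBox `0 0 139.62 279.23` with mm width/height → 1 unit = 1 mm. Flip: y_m = 279.23 − y_svg.

**Shape 1** — `<path>` cubic bezier, stroke `#ff00ff` → cut (S940, F1024). Control points (SVG): P0=(46.83,110.99), P1=(43.61,94.46), P2=(128.00,173.18), P3=(120.41,159.45); sampled at t=k/5. Machine vertices: (46.83,168.24) → (53.97,168.23) → (73.53,154.37) → (96.86,135.67) → (115.36,121.13) → (120.41,119.78). Open path.

**Shape 2** — `<path>` closed polygon, stroke `#ff00ff` → cut (S940, F1024). Machine vertices: (48.47,180.43) → (51.01,188.73) → (8.26,111.62) → (63.45,87.62) → (48.47,180.43). Closed: final G1 returns to the first vertex.

**Shape 3** — `<path>` rectangle, stroke `#ff00ff` → cut (S940, F1024). Machine vertices: (36.11,207.34) → (87.35,207.34) → (87.35,159.63) → (36.11,159.63) → (36.11,207.34). Closed: final G1 returns to the first vertex.

**Shape 4** — `<path>` rectangle, stroke `#ff00ff` → cut (S940, F1024). Machine vertices: (29.04,274.07) → (43.75,274.07) → (43.75,234.86) → (29.04,234.86) → (29.04,274.07). Closed: final G1 returns to the first vertex.

**Shape 5** — `<polyline>` line segment, stroke `#ff00ff` → cut (S940, F1024). Machine vertices: (98.70,220.45) → (25.84,210.98). Open path.

; LightBurn 1.6.03
; GRBL device profile, absolute coords
G21
G90
G0 X46.83 Y168.24
M4 S940
G1 X53.97 Y168.23 F1024
G1 X73.53 Y154.37
G1 X96.86 Y135.67
G1 X115.36 Y121.13
G1 X120.41 Y119.78
M5
G0 X48.47 Y180.43
M4 S940
G1 X51.01 Y188.73 F1024
G1 X8.26 Y111.62
G1 X63.45 Y87.62
G1 X48.47 Y180.43
M5
G0 X36.11 Y207.34
M4 S940
G1 X87.35 Y207.34 F1024
G1 X87.35 Y159.63
G1 X36.11 Y159.63
G1 X36.11 Y207.34
M5
G0 X29.04 Y274.07
M4 S940
G1 X43.75 Y274.07 F1024
G1 X43.75 Y234.86
G1 X29.04 Y234.86
G1 X29.04 Y274.07
M5
G0 X98.70 Y220.45
M4 S940
G1 X25.84 Y210.98 F1024
M5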